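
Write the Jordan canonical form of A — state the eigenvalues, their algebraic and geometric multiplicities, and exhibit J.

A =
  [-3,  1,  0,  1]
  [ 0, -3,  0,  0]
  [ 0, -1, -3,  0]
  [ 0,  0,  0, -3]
J_2(-3) ⊕ J_2(-3)

The characteristic polynomial is
  det(x·I − A) = x^4 + 12*x^3 + 54*x^2 + 108*x + 81 = (x + 3)^4

Eigenvalues and multiplicities (the geometric multiplicity of λ is n − rank(A − λI), which equals the number of Jordan blocks for λ):
  λ = -3: algebraic multiplicity = 4, geometric multiplicity = 2

Determining the block sizes for each eigenvalue:
  λ = -3: with am = 4 and gm = 2, the partition is not yet determined (e.g. several partitions of 4 into 2 parts exist). Let N = A − (-3)·I. Computing rank(N^1) = 2, rank(N^2) = 0; the number of blocks of size ≥ j is rank(N^{j−1}) − rank(N^j), giving [2, 2]. So we have 2 block(s) of size 2 → block sizes [2, 2]

Assembling the blocks gives a Jordan form
J =
  [-3,  1,  0,  0]
  [ 0, -3,  0,  0]
  [ 0,  0, -3,  1]
  [ 0,  0,  0, -3]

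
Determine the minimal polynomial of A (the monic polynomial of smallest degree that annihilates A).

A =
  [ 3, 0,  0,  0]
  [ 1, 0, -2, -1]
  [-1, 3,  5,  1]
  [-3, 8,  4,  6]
x^3 - 11*x^2 + 40*x - 48

The characteristic polynomial is χ_A(x) = (x - 4)^2*(x - 3)^2, so the eigenvalues are known. The minimal polynomial is
  m_A(x) = Π_λ (x − λ)^{k_λ}
where k_λ is the size of the *largest* Jordan block for λ (equivalently, the smallest k with (A − λI)^k v = 0 for every generalised eigenvector v of λ).

  λ = 3: largest Jordan block has size 1, contributing (x − 3)
  λ = 4: largest Jordan block has size 2, contributing (x − 4)^2

So m_A(x) = (x - 4)^2*(x - 3) = x^3 - 11*x^2 + 40*x - 48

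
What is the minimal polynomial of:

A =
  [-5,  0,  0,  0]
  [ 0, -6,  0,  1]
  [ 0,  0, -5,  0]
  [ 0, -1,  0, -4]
x^2 + 10*x + 25

The characteristic polynomial is χ_A(x) = (x + 5)^4, so the eigenvalues are known. The minimal polynomial is
  m_A(x) = Π_λ (x − λ)^{k_λ}
where k_λ is the size of the *largest* Jordan block for λ (equivalently, the smallest k with (A − λI)^k v = 0 for every generalised eigenvector v of λ).

  λ = -5: largest Jordan block has size 2, contributing (x + 5)^2

So m_A(x) = (x + 5)^2 = x^2 + 10*x + 25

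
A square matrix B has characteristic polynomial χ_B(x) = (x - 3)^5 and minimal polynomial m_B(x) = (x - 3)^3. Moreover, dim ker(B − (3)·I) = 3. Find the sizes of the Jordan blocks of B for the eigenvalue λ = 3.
Block sizes for λ = 3: [3, 1, 1]

Step 1 — from the characteristic polynomial, algebraic multiplicity of λ = 3 is 5. From dim ker(B − (3)·I) = 3, there are exactly 3 Jordan blocks for λ = 3.
Step 2 — from the minimal polynomial, the factor (x − 3)^3 tells us the largest block for λ = 3 has size 3.
Step 3 — with total size 5, 3 blocks, and largest block 3, the block sizes (in nonincreasing order) are [3, 1, 1].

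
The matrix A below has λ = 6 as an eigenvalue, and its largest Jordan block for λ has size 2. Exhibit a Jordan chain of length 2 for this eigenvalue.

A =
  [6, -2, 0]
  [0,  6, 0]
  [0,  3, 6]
A Jordan chain for λ = 6 of length 2:
v_1 = (-2, 0, 3)ᵀ
v_2 = (0, 1, 0)ᵀ

Let N = A − (6)·I. We want v_2 with N^2 v_2 = 0 but N^1 v_2 ≠ 0; then v_{j-1} := N · v_j for j = 2, …, 2.

Pick v_2 = (0, 1, 0)ᵀ.
Then v_1 = N · v_2 = (-2, 0, 3)ᵀ.

Sanity check: (A − (6)·I) v_1 = (0, 0, 0)ᵀ = 0. ✓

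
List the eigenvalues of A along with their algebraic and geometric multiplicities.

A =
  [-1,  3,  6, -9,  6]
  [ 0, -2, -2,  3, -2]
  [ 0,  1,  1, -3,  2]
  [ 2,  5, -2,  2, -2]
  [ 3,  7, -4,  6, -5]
λ = -1: alg = 5, geom = 3

Step 1 — factor the characteristic polynomial to read off the algebraic multiplicities:
  χ_A(x) = (x + 1)^5

Step 2 — compute geometric multiplicities via the rank-nullity identity g(λ) = n − rank(A − λI):
  rank(A − (-1)·I) = 2, so dim ker(A − (-1)·I) = n − 2 = 3

Summary:
  λ = -1: algebraic multiplicity = 5, geometric multiplicity = 3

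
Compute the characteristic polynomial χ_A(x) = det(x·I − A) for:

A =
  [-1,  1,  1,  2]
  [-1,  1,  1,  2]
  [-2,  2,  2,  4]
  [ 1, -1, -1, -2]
x^4

Expanding det(x·I − A) (e.g. by cofactor expansion or by noting that A is similar to its Jordan form J, which has the same characteristic polynomial as A) gives
  χ_A(x) = x^4
which factors as x^4. The eigenvalues (with algebraic multiplicities) are λ = 0 with multiplicity 4.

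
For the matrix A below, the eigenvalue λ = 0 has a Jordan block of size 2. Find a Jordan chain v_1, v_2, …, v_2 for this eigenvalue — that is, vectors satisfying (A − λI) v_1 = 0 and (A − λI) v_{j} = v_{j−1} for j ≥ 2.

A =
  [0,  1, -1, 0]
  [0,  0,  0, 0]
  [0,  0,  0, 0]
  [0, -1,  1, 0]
A Jordan chain for λ = 0 of length 2:
v_1 = (1, 0, 0, -1)ᵀ
v_2 = (0, 1, 0, 0)ᵀ

Let N = A − (0)·I. We want v_2 with N^2 v_2 = 0 but N^1 v_2 ≠ 0; then v_{j-1} := N · v_j for j = 2, …, 2.

Pick v_2 = (0, 1, 0, 0)ᵀ.
Then v_1 = N · v_2 = (1, 0, 0, -1)ᵀ.

Sanity check: (A − (0)·I) v_1 = (0, 0, 0, 0)ᵀ = 0. ✓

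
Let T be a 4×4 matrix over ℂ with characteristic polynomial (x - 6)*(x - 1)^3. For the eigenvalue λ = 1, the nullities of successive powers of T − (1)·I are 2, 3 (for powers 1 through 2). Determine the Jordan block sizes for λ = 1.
Block sizes for λ = 1: [2, 1]

From the dimensions of kernels of powers, the number of Jordan blocks of size at least j is d_j − d_{j−1} where d_j = dim ker(N^j) (with d_0 = 0). Computing the differences gives [2, 1].
The number of blocks of size exactly k is (#blocks of size ≥ k) − (#blocks of size ≥ k + 1), so the partition is: 1 block(s) of size 1, 1 block(s) of size 2.
In nonincreasing order the block sizes are [2, 1].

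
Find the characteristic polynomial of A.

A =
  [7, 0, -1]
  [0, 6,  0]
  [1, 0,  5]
x^3 - 18*x^2 + 108*x - 216

Expanding det(x·I − A) (e.g. by cofactor expansion or by noting that A is similar to its Jordan form J, which has the same characteristic polynomial as A) gives
  χ_A(x) = x^3 - 18*x^2 + 108*x - 216
which factors as (x - 6)^3. The eigenvalues (with algebraic multiplicities) are λ = 6 with multiplicity 3.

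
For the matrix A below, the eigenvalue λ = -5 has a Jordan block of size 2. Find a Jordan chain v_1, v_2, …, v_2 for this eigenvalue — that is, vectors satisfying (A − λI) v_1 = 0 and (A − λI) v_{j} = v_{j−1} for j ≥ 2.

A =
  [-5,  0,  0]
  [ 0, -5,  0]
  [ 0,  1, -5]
A Jordan chain for λ = -5 of length 2:
v_1 = (0, 0, 1)ᵀ
v_2 = (0, 1, 0)ᵀ

Let N = A − (-5)·I. We want v_2 with N^2 v_2 = 0 but N^1 v_2 ≠ 0; then v_{j-1} := N · v_j for j = 2, …, 2.

Pick v_2 = (0, 1, 0)ᵀ.
Then v_1 = N · v_2 = (0, 0, 1)ᵀ.

Sanity check: (A − (-5)·I) v_1 = (0, 0, 0)ᵀ = 0. ✓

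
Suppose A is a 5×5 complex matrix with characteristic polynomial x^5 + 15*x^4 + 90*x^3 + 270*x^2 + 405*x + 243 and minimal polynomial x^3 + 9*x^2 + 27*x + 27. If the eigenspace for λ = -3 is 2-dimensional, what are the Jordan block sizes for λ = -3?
Block sizes for λ = -3: [3, 2]

Step 1 — from the characteristic polynomial, algebraic multiplicity of λ = -3 is 5. From dim ker(A − (-3)·I) = 2, there are exactly 2 Jordan blocks for λ = -3.
Step 2 — from the minimal polynomial, the factor (x + 3)^3 tells us the largest block for λ = -3 has size 3.
Step 3 — with total size 5, 2 blocks, and largest block 3, the block sizes (in nonincreasing order) are [3, 2].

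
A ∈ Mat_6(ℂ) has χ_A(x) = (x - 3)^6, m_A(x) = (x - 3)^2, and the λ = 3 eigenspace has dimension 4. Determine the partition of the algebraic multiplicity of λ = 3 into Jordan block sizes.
Block sizes for λ = 3: [2, 2, 1, 1]

Step 1 — from the characteristic polynomial, algebraic multiplicity of λ = 3 is 6. From dim ker(A − (3)·I) = 4, there are exactly 4 Jordan blocks for λ = 3.
Step 2 — from the minimal polynomial, the factor (x − 3)^2 tells us the largest block for λ = 3 has size 2.
Step 3 — with total size 6, 4 blocks, and largest block 2, the block sizes (in nonincreasing order) are [2, 2, 1, 1].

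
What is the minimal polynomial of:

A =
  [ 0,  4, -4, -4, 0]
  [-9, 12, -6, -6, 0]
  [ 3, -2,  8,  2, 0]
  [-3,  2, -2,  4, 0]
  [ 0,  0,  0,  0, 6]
x^2 - 12*x + 36

The characteristic polynomial is χ_A(x) = (x - 6)^5, so the eigenvalues are known. The minimal polynomial is
  m_A(x) = Π_λ (x − λ)^{k_λ}
where k_λ is the size of the *largest* Jordan block for λ (equivalently, the smallest k with (A − λI)^k v = 0 for every generalised eigenvector v of λ).

  λ = 6: largest Jordan block has size 2, contributing (x − 6)^2

So m_A(x) = (x - 6)^2 = x^2 - 12*x + 36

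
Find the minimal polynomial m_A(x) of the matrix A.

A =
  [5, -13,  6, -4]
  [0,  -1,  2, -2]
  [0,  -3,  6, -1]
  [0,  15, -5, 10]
x^2 - 10*x + 25

The characteristic polynomial is χ_A(x) = (x - 5)^4, so the eigenvalues are known. The minimal polynomial is
  m_A(x) = Π_λ (x − λ)^{k_λ}
where k_λ is the size of the *largest* Jordan block for λ (equivalently, the smallest k with (A − λI)^k v = 0 for every generalised eigenvector v of λ).

  λ = 5: largest Jordan block has size 2, contributing (x − 5)^2

So m_A(x) = (x - 5)^2 = x^2 - 10*x + 25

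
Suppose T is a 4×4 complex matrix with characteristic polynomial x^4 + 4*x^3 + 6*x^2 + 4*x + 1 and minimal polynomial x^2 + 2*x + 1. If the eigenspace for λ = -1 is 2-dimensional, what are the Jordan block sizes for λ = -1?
Block sizes for λ = -1: [2, 2]

Step 1 — from the characteristic polynomial, algebraic multiplicity of λ = -1 is 4. From dim ker(T − (-1)·I) = 2, there are exactly 2 Jordan blocks for λ = -1.
Step 2 — from the minimal polynomial, the factor (x + 1)^2 tells us the largest block for λ = -1 has size 2.
Step 3 — with total size 4, 2 blocks, and largest block 2, the block sizes (in nonincreasing order) are [2, 2].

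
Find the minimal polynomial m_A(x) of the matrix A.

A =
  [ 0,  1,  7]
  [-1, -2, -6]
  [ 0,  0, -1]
x^3 + 3*x^2 + 3*x + 1

The characteristic polynomial is χ_A(x) = (x + 1)^3, so the eigenvalues are known. The minimal polynomial is
  m_A(x) = Π_λ (x − λ)^{k_λ}
where k_λ is the size of the *largest* Jordan block for λ (equivalently, the smallest k with (A − λI)^k v = 0 for every generalised eigenvector v of λ).

  λ = -1: largest Jordan block has size 3, contributing (x + 1)^3

So m_A(x) = (x + 1)^3 = x^3 + 3*x^2 + 3*x + 1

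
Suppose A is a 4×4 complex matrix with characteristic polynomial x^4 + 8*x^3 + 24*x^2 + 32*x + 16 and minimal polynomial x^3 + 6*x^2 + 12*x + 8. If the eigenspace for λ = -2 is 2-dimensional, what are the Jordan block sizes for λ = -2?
Block sizes for λ = -2: [3, 1]

Step 1 — from the characteristic polynomial, algebraic multiplicity of λ = -2 is 4. From dim ker(A − (-2)·I) = 2, there are exactly 2 Jordan blocks for λ = -2.
Step 2 — from the minimal polynomial, the factor (x + 2)^3 tells us the largest block for λ = -2 has size 3.
Step 3 — with total size 4, 2 blocks, and largest block 3, the block sizes (in nonincreasing order) are [3, 1].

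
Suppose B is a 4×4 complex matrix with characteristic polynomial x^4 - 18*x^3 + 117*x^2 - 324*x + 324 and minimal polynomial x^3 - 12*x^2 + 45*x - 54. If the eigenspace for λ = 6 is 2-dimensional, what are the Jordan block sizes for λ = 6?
Block sizes for λ = 6: [1, 1]

Step 1 — from the characteristic polynomial, algebraic multiplicity of λ = 6 is 2. From dim ker(B − (6)·I) = 2, there are exactly 2 Jordan blocks for λ = 6.
Step 2 — from the minimal polynomial, the factor (x − 6) tells us the largest block for λ = 6 has size 1.
Step 3 — with total size 2, 2 blocks, and largest block 1, the block sizes (in nonincreasing order) are [1, 1].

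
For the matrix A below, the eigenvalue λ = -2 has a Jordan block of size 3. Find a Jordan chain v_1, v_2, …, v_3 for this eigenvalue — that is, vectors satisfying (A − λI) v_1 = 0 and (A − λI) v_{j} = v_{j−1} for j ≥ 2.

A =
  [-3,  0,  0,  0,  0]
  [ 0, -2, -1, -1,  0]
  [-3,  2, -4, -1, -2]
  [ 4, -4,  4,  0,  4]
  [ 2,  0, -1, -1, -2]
A Jordan chain for λ = -2 of length 3:
v_1 = (0, 2, 0, 0, 2)ᵀ
v_2 = (0, 0, 2, -4, 0)ᵀ
v_3 = (0, 1, 0, 0, 0)ᵀ

Let N = A − (-2)·I. We want v_3 with N^3 v_3 = 0 but N^2 v_3 ≠ 0; then v_{j-1} := N · v_j for j = 3, …, 2.

Pick v_3 = (0, 1, 0, 0, 0)ᵀ.
Then v_2 = N · v_3 = (0, 0, 2, -4, 0)ᵀ.
Then v_1 = N · v_2 = (0, 2, 0, 0, 2)ᵀ.

Sanity check: (A − (-2)·I) v_1 = (0, 0, 0, 0, 0)ᵀ = 0. ✓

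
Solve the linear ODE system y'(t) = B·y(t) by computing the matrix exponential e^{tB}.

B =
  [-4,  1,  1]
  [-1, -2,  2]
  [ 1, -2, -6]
e^{tB} =
  [exp(-4*t), t*exp(-4*t), t*exp(-4*t)]
  [-t*exp(-4*t), -t^2*exp(-4*t)/2 + 2*t*exp(-4*t) + exp(-4*t), -t^2*exp(-4*t)/2 + 2*t*exp(-4*t)]
  [t*exp(-4*t), t^2*exp(-4*t)/2 - 2*t*exp(-4*t), t^2*exp(-4*t)/2 - 2*t*exp(-4*t) + exp(-4*t)]

Strategy: write B = P · J · P⁻¹ where J is a Jordan canonical form, so e^{tB} = P · e^{tJ} · P⁻¹, and e^{tJ} can be computed block-by-block.

B has Jordan form
J =
  [-4,  1,  0]
  [ 0, -4,  1]
  [ 0,  0, -4]
(up to reordering of blocks).

Per-block formulas:
  For a 3×3 Jordan block J_3(-4): exp(t · J_3(-4)) = e^(-4t)·(I + t·N + (t^2/2)·N^2), where N is the 3×3 nilpotent shift.

After assembling e^{tJ} and conjugating by P, we get:

e^{tB} =
  [exp(-4*t), t*exp(-4*t), t*exp(-4*t)]
  [-t*exp(-4*t), -t^2*exp(-4*t)/2 + 2*t*exp(-4*t) + exp(-4*t), -t^2*exp(-4*t)/2 + 2*t*exp(-4*t)]
  [t*exp(-4*t), t^2*exp(-4*t)/2 - 2*t*exp(-4*t), t^2*exp(-4*t)/2 - 2*t*exp(-4*t) + exp(-4*t)]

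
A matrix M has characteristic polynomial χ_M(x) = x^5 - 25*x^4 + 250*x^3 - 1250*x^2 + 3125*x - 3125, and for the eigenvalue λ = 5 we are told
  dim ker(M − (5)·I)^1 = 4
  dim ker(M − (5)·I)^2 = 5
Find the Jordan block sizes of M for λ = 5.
Block sizes for λ = 5: [2, 1, 1, 1]

From the dimensions of kernels of powers, the number of Jordan blocks of size at least j is d_j − d_{j−1} where d_j = dim ker(N^j) (with d_0 = 0). Computing the differences gives [4, 1].
The number of blocks of size exactly k is (#blocks of size ≥ k) − (#blocks of size ≥ k + 1), so the partition is: 3 block(s) of size 1, 1 block(s) of size 2.
In nonincreasing order the block sizes are [2, 1, 1, 1].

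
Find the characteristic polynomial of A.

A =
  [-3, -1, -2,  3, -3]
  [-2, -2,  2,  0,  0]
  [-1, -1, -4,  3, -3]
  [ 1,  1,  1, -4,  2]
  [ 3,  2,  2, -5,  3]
x^5 + 10*x^4 + 40*x^3 + 80*x^2 + 80*x + 32

Expanding det(x·I − A) (e.g. by cofactor expansion or by noting that A is similar to its Jordan form J, which has the same characteristic polynomial as A) gives
  χ_A(x) = x^5 + 10*x^4 + 40*x^3 + 80*x^2 + 80*x + 32
which factors as (x + 2)^5. The eigenvalues (with algebraic multiplicities) are λ = -2 with multiplicity 5.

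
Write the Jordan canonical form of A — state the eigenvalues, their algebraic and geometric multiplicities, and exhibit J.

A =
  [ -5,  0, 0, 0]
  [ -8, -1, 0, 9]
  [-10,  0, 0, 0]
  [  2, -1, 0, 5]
J_1(-5) ⊕ J_1(0) ⊕ J_2(2)

The characteristic polynomial is
  det(x·I − A) = x^4 + x^3 - 16*x^2 + 20*x = x*(x - 2)^2*(x + 5)

Eigenvalues and multiplicities (the geometric multiplicity of λ is n − rank(A − λI), which equals the number of Jordan blocks for λ):
  λ = -5: algebraic multiplicity = 1, geometric multiplicity = 1
  λ = 0: algebraic multiplicity = 1, geometric multiplicity = 1
  λ = 2: algebraic multiplicity = 2, geometric multiplicity = 1

Determining the block sizes for each eigenvalue:
  λ = -5: one block (gm = 1), so the single block has size am = 1 → block sizes [1]
  λ = 0: one block (gm = 1), so the single block has size am = 1 → block sizes [1]
  λ = 2: one block (gm = 1), so the single block has size am = 2 → block sizes [2]

Assembling the blocks gives a Jordan form
J =
  [-5, 0, 0, 0]
  [ 0, 0, 0, 0]
  [ 0, 0, 2, 1]
  [ 0, 0, 0, 2]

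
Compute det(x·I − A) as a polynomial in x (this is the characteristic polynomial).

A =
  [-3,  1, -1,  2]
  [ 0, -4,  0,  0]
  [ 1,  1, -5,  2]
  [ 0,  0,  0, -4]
x^4 + 16*x^3 + 96*x^2 + 256*x + 256

Expanding det(x·I − A) (e.g. by cofactor expansion or by noting that A is similar to its Jordan form J, which has the same characteristic polynomial as A) gives
  χ_A(x) = x^4 + 16*x^3 + 96*x^2 + 256*x + 256
which factors as (x + 4)^4. The eigenvalues (with algebraic multiplicities) are λ = -4 with multiplicity 4.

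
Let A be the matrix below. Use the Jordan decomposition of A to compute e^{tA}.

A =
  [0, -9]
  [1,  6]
e^{tA} =
  [-3*t*exp(3*t) + exp(3*t), -9*t*exp(3*t)]
  [t*exp(3*t), 3*t*exp(3*t) + exp(3*t)]

Strategy: write A = P · J · P⁻¹ where J is a Jordan canonical form, so e^{tA} = P · e^{tJ} · P⁻¹, and e^{tJ} can be computed block-by-block.

A has Jordan form
J =
  [3, 1]
  [0, 3]
(up to reordering of blocks).

Per-block formulas:
  For a 2×2 Jordan block J_2(3): exp(t · J_2(3)) = e^(3t)·(I + t·N), where N is the 2×2 nilpotent shift.

After assembling e^{tJ} and conjugating by P, we get:

e^{tA} =
  [-3*t*exp(3*t) + exp(3*t), -9*t*exp(3*t)]
  [t*exp(3*t), 3*t*exp(3*t) + exp(3*t)]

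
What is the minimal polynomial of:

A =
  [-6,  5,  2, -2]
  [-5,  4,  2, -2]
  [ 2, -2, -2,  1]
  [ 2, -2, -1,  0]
x^2 + 2*x + 1

The characteristic polynomial is χ_A(x) = (x + 1)^4, so the eigenvalues are known. The minimal polynomial is
  m_A(x) = Π_λ (x − λ)^{k_λ}
where k_λ is the size of the *largest* Jordan block for λ (equivalently, the smallest k with (A − λI)^k v = 0 for every generalised eigenvector v of λ).

  λ = -1: largest Jordan block has size 2, contributing (x + 1)^2

So m_A(x) = (x + 1)^2 = x^2 + 2*x + 1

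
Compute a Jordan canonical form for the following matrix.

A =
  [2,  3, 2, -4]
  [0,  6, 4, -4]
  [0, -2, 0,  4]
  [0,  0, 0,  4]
J_2(2) ⊕ J_1(4) ⊕ J_1(4)

The characteristic polynomial is
  det(x·I − A) = x^4 - 12*x^3 + 52*x^2 - 96*x + 64 = (x - 4)^2*(x - 2)^2

Eigenvalues and multiplicities (the geometric multiplicity of λ is n − rank(A − λI), which equals the number of Jordan blocks for λ):
  λ = 2: algebraic multiplicity = 2, geometric multiplicity = 1
  λ = 4: algebraic multiplicity = 2, geometric multiplicity = 2

Determining the block sizes for each eigenvalue:
  λ = 2: one block (gm = 1), so the single block has size am = 2 → block sizes [2]
  λ = 4: gm = am = 2, so every block has size 1 → block sizes [1, 1]

Assembling the blocks gives a Jordan form
J =
  [2, 1, 0, 0]
  [0, 2, 0, 0]
  [0, 0, 4, 0]
  [0, 0, 0, 4]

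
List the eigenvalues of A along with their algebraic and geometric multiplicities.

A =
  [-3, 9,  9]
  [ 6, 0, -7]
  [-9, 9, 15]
λ = 3: alg = 2, geom = 1; λ = 6: alg = 1, geom = 1

Step 1 — factor the characteristic polynomial to read off the algebraic multiplicities:
  χ_A(x) = (x - 6)*(x - 3)^2

Step 2 — compute geometric multiplicities via the rank-nullity identity g(λ) = n − rank(A − λI):
  rank(A − (3)·I) = 2, so dim ker(A − (3)·I) = n − 2 = 1
  rank(A − (6)·I) = 2, so dim ker(A − (6)·I) = n − 2 = 1

Summary:
  λ = 3: algebraic multiplicity = 2, geometric multiplicity = 1
  λ = 6: algebraic multiplicity = 1, geometric multiplicity = 1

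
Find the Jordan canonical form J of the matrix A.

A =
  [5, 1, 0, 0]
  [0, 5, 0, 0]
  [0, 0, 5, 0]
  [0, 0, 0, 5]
J_2(5) ⊕ J_1(5) ⊕ J_1(5)

The characteristic polynomial is
  det(x·I − A) = x^4 - 20*x^3 + 150*x^2 - 500*x + 625 = (x - 5)^4

Eigenvalues and multiplicities (the geometric multiplicity of λ is n − rank(A − λI), which equals the number of Jordan blocks for λ):
  λ = 5: algebraic multiplicity = 4, geometric multiplicity = 3

Determining the block sizes for each eigenvalue:
  λ = 5: 3 blocks summing to 4 forces exactly one block of size 2 and the rest size 1 → block sizes [2, 1, 1]

Assembling the blocks gives a Jordan form
J =
  [5, 1, 0, 0]
  [0, 5, 0, 0]
  [0, 0, 5, 0]
  [0, 0, 0, 5]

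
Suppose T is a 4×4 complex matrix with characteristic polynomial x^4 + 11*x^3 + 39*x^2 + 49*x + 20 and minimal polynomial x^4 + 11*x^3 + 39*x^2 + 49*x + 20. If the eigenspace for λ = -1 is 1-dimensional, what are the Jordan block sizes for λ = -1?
Block sizes for λ = -1: [2]

Step 1 — from the characteristic polynomial, algebraic multiplicity of λ = -1 is 2. From dim ker(T − (-1)·I) = 1, there are exactly 1 Jordan blocks for λ = -1.
Step 2 — from the minimal polynomial, the factor (x + 1)^2 tells us the largest block for λ = -1 has size 2.
Step 3 — with total size 2, 1 blocks, and largest block 2, the block sizes (in nonincreasing order) are [2].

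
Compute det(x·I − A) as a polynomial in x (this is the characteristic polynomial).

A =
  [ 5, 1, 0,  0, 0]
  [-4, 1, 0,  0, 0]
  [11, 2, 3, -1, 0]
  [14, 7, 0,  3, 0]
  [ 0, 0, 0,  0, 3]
x^5 - 15*x^4 + 90*x^3 - 270*x^2 + 405*x - 243

Expanding det(x·I − A) (e.g. by cofactor expansion or by noting that A is similar to its Jordan form J, which has the same characteristic polynomial as A) gives
  χ_A(x) = x^5 - 15*x^4 + 90*x^3 - 270*x^2 + 405*x - 243
which factors as (x - 3)^5. The eigenvalues (with algebraic multiplicities) are λ = 3 with multiplicity 5.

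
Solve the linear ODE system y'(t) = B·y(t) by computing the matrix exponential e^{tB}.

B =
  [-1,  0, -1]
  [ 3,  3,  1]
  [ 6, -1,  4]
e^{tB} =
  [3*t^2*exp(2*t)/2 - 3*t*exp(2*t) + exp(2*t), t^2*exp(2*t)/2, t^2*exp(2*t)/2 - t*exp(2*t)]
  [3*t*exp(2*t), t*exp(2*t) + exp(2*t), t*exp(2*t)]
  [-9*t^2*exp(2*t)/2 + 6*t*exp(2*t), -3*t^2*exp(2*t)/2 - t*exp(2*t), -3*t^2*exp(2*t)/2 + 2*t*exp(2*t) + exp(2*t)]

Strategy: write B = P · J · P⁻¹ where J is a Jordan canonical form, so e^{tB} = P · e^{tJ} · P⁻¹, and e^{tJ} can be computed block-by-block.

B has Jordan form
J =
  [2, 1, 0]
  [0, 2, 1]
  [0, 0, 2]
(up to reordering of blocks).

Per-block formulas:
  For a 3×3 Jordan block J_3(2): exp(t · J_3(2)) = e^(2t)·(I + t·N + (t^2/2)·N^2), where N is the 3×3 nilpotent shift.

After assembling e^{tJ} and conjugating by P, we get:

e^{tB} =
  [3*t^2*exp(2*t)/2 - 3*t*exp(2*t) + exp(2*t), t^2*exp(2*t)/2, t^2*exp(2*t)/2 - t*exp(2*t)]
  [3*t*exp(2*t), t*exp(2*t) + exp(2*t), t*exp(2*t)]
  [-9*t^2*exp(2*t)/2 + 6*t*exp(2*t), -3*t^2*exp(2*t)/2 - t*exp(2*t), -3*t^2*exp(2*t)/2 + 2*t*exp(2*t) + exp(2*t)]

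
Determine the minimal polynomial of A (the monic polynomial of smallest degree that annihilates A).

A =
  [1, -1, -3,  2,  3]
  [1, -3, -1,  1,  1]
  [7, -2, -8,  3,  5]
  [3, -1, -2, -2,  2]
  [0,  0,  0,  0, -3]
x^2 + 6*x + 9

The characteristic polynomial is χ_A(x) = (x + 3)^5, so the eigenvalues are known. The minimal polynomial is
  m_A(x) = Π_λ (x − λ)^{k_λ}
where k_λ is the size of the *largest* Jordan block for λ (equivalently, the smallest k with (A − λI)^k v = 0 for every generalised eigenvector v of λ).

  λ = -3: largest Jordan block has size 2, contributing (x + 3)^2

So m_A(x) = (x + 3)^2 = x^2 + 6*x + 9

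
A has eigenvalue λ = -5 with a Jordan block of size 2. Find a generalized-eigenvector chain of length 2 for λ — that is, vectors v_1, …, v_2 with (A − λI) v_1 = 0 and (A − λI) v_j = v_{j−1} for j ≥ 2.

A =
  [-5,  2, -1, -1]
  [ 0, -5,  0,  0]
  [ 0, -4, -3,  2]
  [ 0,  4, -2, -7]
A Jordan chain for λ = -5 of length 2:
v_1 = (2, 0, -4, 4)ᵀ
v_2 = (0, 1, 0, 0)ᵀ

Let N = A − (-5)·I. We want v_2 with N^2 v_2 = 0 but N^1 v_2 ≠ 0; then v_{j-1} := N · v_j for j = 2, …, 2.

Pick v_2 = (0, 1, 0, 0)ᵀ.
Then v_1 = N · v_2 = (2, 0, -4, 4)ᵀ.

Sanity check: (A − (-5)·I) v_1 = (0, 0, 0, 0)ᵀ = 0. ✓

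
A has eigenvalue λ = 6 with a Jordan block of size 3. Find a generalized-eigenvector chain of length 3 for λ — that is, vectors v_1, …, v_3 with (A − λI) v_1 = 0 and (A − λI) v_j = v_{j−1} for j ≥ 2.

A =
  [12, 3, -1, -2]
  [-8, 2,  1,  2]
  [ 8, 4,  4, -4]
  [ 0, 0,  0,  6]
A Jordan chain for λ = 6 of length 3:
v_1 = (4, -8, 0, 0)ᵀ
v_2 = (6, -8, 8, 0)ᵀ
v_3 = (1, 0, 0, 0)ᵀ

Let N = A − (6)·I. We want v_3 with N^3 v_3 = 0 but N^2 v_3 ≠ 0; then v_{j-1} := N · v_j for j = 3, …, 2.

Pick v_3 = (1, 0, 0, 0)ᵀ.
Then v_2 = N · v_3 = (6, -8, 8, 0)ᵀ.
Then v_1 = N · v_2 = (4, -8, 0, 0)ᵀ.

Sanity check: (A − (6)·I) v_1 = (0, 0, 0, 0)ᵀ = 0. ✓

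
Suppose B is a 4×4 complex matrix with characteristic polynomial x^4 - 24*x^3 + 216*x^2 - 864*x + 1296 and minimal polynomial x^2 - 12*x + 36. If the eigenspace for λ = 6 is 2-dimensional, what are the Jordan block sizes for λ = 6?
Block sizes for λ = 6: [2, 2]

Step 1 — from the characteristic polynomial, algebraic multiplicity of λ = 6 is 4. From dim ker(B − (6)·I) = 2, there are exactly 2 Jordan blocks for λ = 6.
Step 2 — from the minimal polynomial, the factor (x − 6)^2 tells us the largest block for λ = 6 has size 2.
Step 3 — with total size 4, 2 blocks, and largest block 2, the block sizes (in nonincreasing order) are [2, 2].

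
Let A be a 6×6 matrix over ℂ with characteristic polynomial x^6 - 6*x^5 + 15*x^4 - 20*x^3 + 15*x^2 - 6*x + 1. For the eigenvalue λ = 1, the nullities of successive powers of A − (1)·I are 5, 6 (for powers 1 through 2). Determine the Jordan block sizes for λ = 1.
Block sizes for λ = 1: [2, 1, 1, 1, 1]

From the dimensions of kernels of powers, the number of Jordan blocks of size at least j is d_j − d_{j−1} where d_j = dim ker(N^j) (with d_0 = 0). Computing the differences gives [5, 1].
The number of blocks of size exactly k is (#blocks of size ≥ k) − (#blocks of size ≥ k + 1), so the partition is: 4 block(s) of size 1, 1 block(s) of size 2.
In nonincreasing order the block sizes are [2, 1, 1, 1, 1].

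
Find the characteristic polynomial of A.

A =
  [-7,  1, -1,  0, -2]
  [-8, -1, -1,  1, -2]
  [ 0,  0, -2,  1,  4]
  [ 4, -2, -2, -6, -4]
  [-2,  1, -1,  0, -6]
x^5 + 22*x^4 + 193*x^3 + 844*x^2 + 1840*x + 1600

Expanding det(x·I − A) (e.g. by cofactor expansion or by noting that A is similar to its Jordan form J, which has the same characteristic polynomial as A) gives
  χ_A(x) = x^5 + 22*x^4 + 193*x^3 + 844*x^2 + 1840*x + 1600
which factors as (x + 4)^3*(x + 5)^2. The eigenvalues (with algebraic multiplicities) are λ = -5 with multiplicity 2, λ = -4 with multiplicity 3.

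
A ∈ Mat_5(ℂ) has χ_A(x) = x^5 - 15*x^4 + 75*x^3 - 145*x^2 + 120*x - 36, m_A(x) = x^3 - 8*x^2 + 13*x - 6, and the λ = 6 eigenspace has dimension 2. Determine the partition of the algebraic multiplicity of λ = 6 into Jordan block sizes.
Block sizes for λ = 6: [1, 1]

Step 1 — from the characteristic polynomial, algebraic multiplicity of λ = 6 is 2. From dim ker(A − (6)·I) = 2, there are exactly 2 Jordan blocks for λ = 6.
Step 2 — from the minimal polynomial, the factor (x − 6) tells us the largest block for λ = 6 has size 1.
Step 3 — with total size 2, 2 blocks, and largest block 1, the block sizes (in nonincreasing order) are [1, 1].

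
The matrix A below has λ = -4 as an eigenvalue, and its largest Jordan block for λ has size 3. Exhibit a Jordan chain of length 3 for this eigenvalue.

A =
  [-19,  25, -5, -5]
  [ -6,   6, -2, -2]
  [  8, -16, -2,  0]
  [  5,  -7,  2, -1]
A Jordan chain for λ = -4 of length 3:
v_1 = (10, 4, -8, -2)ᵀ
v_2 = (-15, -6, 8, 5)ᵀ
v_3 = (1, 0, 0, 0)ᵀ

Let N = A − (-4)·I. We want v_3 with N^3 v_3 = 0 but N^2 v_3 ≠ 0; then v_{j-1} := N · v_j for j = 3, …, 2.

Pick v_3 = (1, 0, 0, 0)ᵀ.
Then v_2 = N · v_3 = (-15, -6, 8, 5)ᵀ.
Then v_1 = N · v_2 = (10, 4, -8, -2)ᵀ.

Sanity check: (A − (-4)·I) v_1 = (0, 0, 0, 0)ᵀ = 0. ✓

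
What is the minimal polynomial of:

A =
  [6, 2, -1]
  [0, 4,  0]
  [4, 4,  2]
x^2 - 8*x + 16

The characteristic polynomial is χ_A(x) = (x - 4)^3, so the eigenvalues are known. The minimal polynomial is
  m_A(x) = Π_λ (x − λ)^{k_λ}
where k_λ is the size of the *largest* Jordan block for λ (equivalently, the smallest k with (A − λI)^k v = 0 for every generalised eigenvector v of λ).

  λ = 4: largest Jordan block has size 2, contributing (x − 4)^2

So m_A(x) = (x - 4)^2 = x^2 - 8*x + 16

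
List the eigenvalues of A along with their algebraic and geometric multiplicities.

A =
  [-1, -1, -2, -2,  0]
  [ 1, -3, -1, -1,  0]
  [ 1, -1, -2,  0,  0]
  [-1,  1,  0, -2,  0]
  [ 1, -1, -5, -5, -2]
λ = -2: alg = 5, geom = 3

Step 1 — factor the characteristic polynomial to read off the algebraic multiplicities:
  χ_A(x) = (x + 2)^5

Step 2 — compute geometric multiplicities via the rank-nullity identity g(λ) = n − rank(A − λI):
  rank(A − (-2)·I) = 2, so dim ker(A − (-2)·I) = n − 2 = 3

Summary:
  λ = -2: algebraic multiplicity = 5, geometric multiplicity = 3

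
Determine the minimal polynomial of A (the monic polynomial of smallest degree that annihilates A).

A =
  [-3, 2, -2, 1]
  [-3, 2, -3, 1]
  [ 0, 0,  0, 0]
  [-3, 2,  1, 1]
x^3

The characteristic polynomial is χ_A(x) = x^4, so the eigenvalues are known. The minimal polynomial is
  m_A(x) = Π_λ (x − λ)^{k_λ}
where k_λ is the size of the *largest* Jordan block for λ (equivalently, the smallest k with (A − λI)^k v = 0 for every generalised eigenvector v of λ).

  λ = 0: largest Jordan block has size 3, contributing (x − 0)^3

So m_A(x) = x^3 = x^3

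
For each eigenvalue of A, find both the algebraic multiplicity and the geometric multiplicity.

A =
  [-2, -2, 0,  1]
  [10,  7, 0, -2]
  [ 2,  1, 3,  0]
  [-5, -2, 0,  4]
λ = 3: alg = 4, geom = 2

Step 1 — factor the characteristic polynomial to read off the algebraic multiplicities:
  χ_A(x) = (x - 3)^4

Step 2 — compute geometric multiplicities via the rank-nullity identity g(λ) = n − rank(A − λI):
  rank(A − (3)·I) = 2, so dim ker(A − (3)·I) = n − 2 = 2

Summary:
  λ = 3: algebraic multiplicity = 4, geometric multiplicity = 2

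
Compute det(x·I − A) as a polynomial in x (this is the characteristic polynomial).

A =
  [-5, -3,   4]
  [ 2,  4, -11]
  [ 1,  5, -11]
x^3 + 12*x^2 + 48*x + 64

Expanding det(x·I − A) (e.g. by cofactor expansion or by noting that A is similar to its Jordan form J, which has the same characteristic polynomial as A) gives
  χ_A(x) = x^3 + 12*x^2 + 48*x + 64
which factors as (x + 4)^3. The eigenvalues (with algebraic multiplicities) are λ = -4 with multiplicity 3.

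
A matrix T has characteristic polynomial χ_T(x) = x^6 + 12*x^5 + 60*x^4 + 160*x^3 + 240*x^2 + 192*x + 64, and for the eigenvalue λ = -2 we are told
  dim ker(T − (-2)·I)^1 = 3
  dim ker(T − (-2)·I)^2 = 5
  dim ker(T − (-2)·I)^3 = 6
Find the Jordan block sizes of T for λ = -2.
Block sizes for λ = -2: [3, 2, 1]

From the dimensions of kernels of powers, the number of Jordan blocks of size at least j is d_j − d_{j−1} where d_j = dim ker(N^j) (with d_0 = 0). Computing the differences gives [3, 2, 1].
The number of blocks of size exactly k is (#blocks of size ≥ k) − (#blocks of size ≥ k + 1), so the partition is: 1 block(s) of size 1, 1 block(s) of size 2, 1 block(s) of size 3.
In nonincreasing order the block sizes are [3, 2, 1].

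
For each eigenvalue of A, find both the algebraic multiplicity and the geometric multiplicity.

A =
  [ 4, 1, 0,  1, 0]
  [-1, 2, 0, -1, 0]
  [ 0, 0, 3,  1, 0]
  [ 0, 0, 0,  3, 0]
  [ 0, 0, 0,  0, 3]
λ = 3: alg = 5, geom = 3

Step 1 — factor the characteristic polynomial to read off the algebraic multiplicities:
  χ_A(x) = (x - 3)^5

Step 2 — compute geometric multiplicities via the rank-nullity identity g(λ) = n − rank(A − λI):
  rank(A − (3)·I) = 2, so dim ker(A − (3)·I) = n − 2 = 3

Summary:
  λ = 3: algebraic multiplicity = 5, geometric multiplicity = 3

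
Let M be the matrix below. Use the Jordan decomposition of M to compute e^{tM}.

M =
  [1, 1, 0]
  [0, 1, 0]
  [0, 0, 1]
e^{tM} =
  [exp(t), t*exp(t), 0]
  [0, exp(t), 0]
  [0, 0, exp(t)]

Strategy: write M = P · J · P⁻¹ where J is a Jordan canonical form, so e^{tM} = P · e^{tJ} · P⁻¹, and e^{tJ} can be computed block-by-block.

M has Jordan form
J =
  [1, 1, 0]
  [0, 1, 0]
  [0, 0, 1]
(up to reordering of blocks).

Per-block formulas:
  For a 2×2 Jordan block J_2(1): exp(t · J_2(1)) = e^(1t)·(I + t·N), where N is the 2×2 nilpotent shift.
  For a 1×1 block at λ = 1: exp(t · [1]) = [e^(1t)].

After assembling e^{tJ} and conjugating by P, we get:

e^{tM} =
  [exp(t), t*exp(t), 0]
  [0, exp(t), 0]
  [0, 0, exp(t)]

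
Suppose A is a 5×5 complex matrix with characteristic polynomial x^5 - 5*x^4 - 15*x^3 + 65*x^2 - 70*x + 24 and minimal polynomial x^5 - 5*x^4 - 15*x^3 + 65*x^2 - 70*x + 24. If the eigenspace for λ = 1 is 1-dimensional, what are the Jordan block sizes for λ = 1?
Block sizes for λ = 1: [3]

Step 1 — from the characteristic polynomial, algebraic multiplicity of λ = 1 is 3. From dim ker(A − (1)·I) = 1, there are exactly 1 Jordan blocks for λ = 1.
Step 2 — from the minimal polynomial, the factor (x − 1)^3 tells us the largest block for λ = 1 has size 3.
Step 3 — with total size 3, 1 blocks, and largest block 3, the block sizes (in nonincreasing order) are [3].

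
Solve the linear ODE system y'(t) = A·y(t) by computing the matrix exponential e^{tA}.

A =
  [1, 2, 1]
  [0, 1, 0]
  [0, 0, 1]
e^{tA} =
  [exp(t), 2*t*exp(t), t*exp(t)]
  [0, exp(t), 0]
  [0, 0, exp(t)]

Strategy: write A = P · J · P⁻¹ where J is a Jordan canonical form, so e^{tA} = P · e^{tJ} · P⁻¹, and e^{tJ} can be computed block-by-block.

A has Jordan form
J =
  [1, 1, 0]
  [0, 1, 0]
  [0, 0, 1]
(up to reordering of blocks).

Per-block formulas:
  For a 2×2 Jordan block J_2(1): exp(t · J_2(1)) = e^(1t)·(I + t·N), where N is the 2×2 nilpotent shift.
  For a 1×1 block at λ = 1: exp(t · [1]) = [e^(1t)].

After assembling e^{tJ} and conjugating by P, we get:

e^{tA} =
  [exp(t), 2*t*exp(t), t*exp(t)]
  [0, exp(t), 0]
  [0, 0, exp(t)]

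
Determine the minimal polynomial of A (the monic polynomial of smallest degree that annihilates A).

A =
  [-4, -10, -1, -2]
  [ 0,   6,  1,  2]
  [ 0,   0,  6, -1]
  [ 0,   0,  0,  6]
x^4 - 14*x^3 + 36*x^2 + 216*x - 864

The characteristic polynomial is χ_A(x) = (x - 6)^3*(x + 4), so the eigenvalues are known. The minimal polynomial is
  m_A(x) = Π_λ (x − λ)^{k_λ}
where k_λ is the size of the *largest* Jordan block for λ (equivalently, the smallest k with (A − λI)^k v = 0 for every generalised eigenvector v of λ).

  λ = -4: largest Jordan block has size 1, contributing (x + 4)
  λ = 6: largest Jordan block has size 3, contributing (x − 6)^3

So m_A(x) = (x - 6)^3*(x + 4) = x^4 - 14*x^3 + 36*x^2 + 216*x - 864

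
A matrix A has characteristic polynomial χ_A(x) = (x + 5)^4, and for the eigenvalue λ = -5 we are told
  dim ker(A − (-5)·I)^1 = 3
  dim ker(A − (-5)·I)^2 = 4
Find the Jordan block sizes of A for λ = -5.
Block sizes for λ = -5: [2, 1, 1]

From the dimensions of kernels of powers, the number of Jordan blocks of size at least j is d_j − d_{j−1} where d_j = dim ker(N^j) (with d_0 = 0). Computing the differences gives [3, 1].
The number of blocks of size exactly k is (#blocks of size ≥ k) − (#blocks of size ≥ k + 1), so the partition is: 2 block(s) of size 1, 1 block(s) of size 2.
In nonincreasing order the block sizes are [2, 1, 1].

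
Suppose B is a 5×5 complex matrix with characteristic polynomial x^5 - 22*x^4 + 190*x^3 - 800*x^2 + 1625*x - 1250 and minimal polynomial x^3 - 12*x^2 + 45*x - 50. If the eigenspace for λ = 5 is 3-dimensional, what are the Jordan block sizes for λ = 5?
Block sizes for λ = 5: [2, 1, 1]

Step 1 — from the characteristic polynomial, algebraic multiplicity of λ = 5 is 4. From dim ker(B − (5)·I) = 3, there are exactly 3 Jordan blocks for λ = 5.
Step 2 — from the minimal polynomial, the factor (x − 5)^2 tells us the largest block for λ = 5 has size 2.
Step 3 — with total size 4, 3 blocks, and largest block 2, the block sizes (in nonincreasing order) are [2, 1, 1].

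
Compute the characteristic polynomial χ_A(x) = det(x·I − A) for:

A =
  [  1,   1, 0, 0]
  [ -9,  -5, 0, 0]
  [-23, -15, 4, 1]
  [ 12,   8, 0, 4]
x^4 - 4*x^3 - 12*x^2 + 32*x + 64

Expanding det(x·I − A) (e.g. by cofactor expansion or by noting that A is similar to its Jordan form J, which has the same characteristic polynomial as A) gives
  χ_A(x) = x^4 - 4*x^3 - 12*x^2 + 32*x + 64
which factors as (x - 4)^2*(x + 2)^2. The eigenvalues (with algebraic multiplicities) are λ = -2 with multiplicity 2, λ = 4 with multiplicity 2.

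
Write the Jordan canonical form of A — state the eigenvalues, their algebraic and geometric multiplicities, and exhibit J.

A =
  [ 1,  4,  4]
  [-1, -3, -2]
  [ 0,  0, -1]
J_2(-1) ⊕ J_1(-1)

The characteristic polynomial is
  det(x·I − A) = x^3 + 3*x^2 + 3*x + 1 = (x + 1)^3

Eigenvalues and multiplicities (the geometric multiplicity of λ is n − rank(A − λI), which equals the number of Jordan blocks for λ):
  λ = -1: algebraic multiplicity = 3, geometric multiplicity = 2

Determining the block sizes for each eigenvalue:
  λ = -1: 2 blocks summing to 3 forces exactly one block of size 2 and the rest size 1 → block sizes [2, 1]

Assembling the blocks gives a Jordan form
J =
  [-1,  1,  0]
  [ 0, -1,  0]
  [ 0,  0, -1]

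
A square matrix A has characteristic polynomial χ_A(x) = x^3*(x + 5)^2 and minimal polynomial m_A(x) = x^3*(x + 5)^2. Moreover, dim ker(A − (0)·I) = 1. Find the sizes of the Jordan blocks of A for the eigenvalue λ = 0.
Block sizes for λ = 0: [3]

Step 1 — from the characteristic polynomial, algebraic multiplicity of λ = 0 is 3. From dim ker(A − (0)·I) = 1, there are exactly 1 Jordan blocks for λ = 0.
Step 2 — from the minimal polynomial, the factor (x − 0)^3 tells us the largest block for λ = 0 has size 3.
Step 3 — with total size 3, 1 blocks, and largest block 3, the block sizes (in nonincreasing order) are [3].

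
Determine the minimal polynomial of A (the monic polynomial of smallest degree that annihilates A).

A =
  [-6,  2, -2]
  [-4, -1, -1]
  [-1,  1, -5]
x^3 + 12*x^2 + 48*x + 64

The characteristic polynomial is χ_A(x) = (x + 4)^3, so the eigenvalues are known. The minimal polynomial is
  m_A(x) = Π_λ (x − λ)^{k_λ}
where k_λ is the size of the *largest* Jordan block for λ (equivalently, the smallest k with (A − λI)^k v = 0 for every generalised eigenvector v of λ).

  λ = -4: largest Jordan block has size 3, contributing (x + 4)^3

So m_A(x) = (x + 4)^3 = x^3 + 12*x^2 + 48*x + 64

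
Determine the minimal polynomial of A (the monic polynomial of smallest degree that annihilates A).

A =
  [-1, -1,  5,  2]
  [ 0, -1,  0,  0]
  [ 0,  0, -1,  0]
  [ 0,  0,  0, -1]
x^2 + 2*x + 1

The characteristic polynomial is χ_A(x) = (x + 1)^4, so the eigenvalues are known. The minimal polynomial is
  m_A(x) = Π_λ (x − λ)^{k_λ}
where k_λ is the size of the *largest* Jordan block for λ (equivalently, the smallest k with (A − λI)^k v = 0 for every generalised eigenvector v of λ).

  λ = -1: largest Jordan block has size 2, contributing (x + 1)^2

So m_A(x) = (x + 1)^2 = x^2 + 2*x + 1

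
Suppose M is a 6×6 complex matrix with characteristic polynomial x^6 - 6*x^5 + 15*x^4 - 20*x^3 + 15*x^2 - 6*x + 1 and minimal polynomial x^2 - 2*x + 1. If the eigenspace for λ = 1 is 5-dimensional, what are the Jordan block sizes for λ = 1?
Block sizes for λ = 1: [2, 1, 1, 1, 1]

Step 1 — from the characteristic polynomial, algebraic multiplicity of λ = 1 is 6. From dim ker(M − (1)·I) = 5, there are exactly 5 Jordan blocks for λ = 1.
Step 2 — from the minimal polynomial, the factor (x − 1)^2 tells us the largest block for λ = 1 has size 2.
Step 3 — with total size 6, 5 blocks, and largest block 2, the block sizes (in nonincreasing order) are [2, 1, 1, 1, 1].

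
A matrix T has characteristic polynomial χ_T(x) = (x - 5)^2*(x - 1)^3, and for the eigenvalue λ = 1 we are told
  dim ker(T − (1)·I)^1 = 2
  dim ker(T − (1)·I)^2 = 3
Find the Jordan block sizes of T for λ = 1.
Block sizes for λ = 1: [2, 1]

From the dimensions of kernels of powers, the number of Jordan blocks of size at least j is d_j − d_{j−1} where d_j = dim ker(N^j) (with d_0 = 0). Computing the differences gives [2, 1].
The number of blocks of size exactly k is (#blocks of size ≥ k) − (#blocks of size ≥ k + 1), so the partition is: 1 block(s) of size 1, 1 block(s) of size 2.
In nonincreasing order the block sizes are [2, 1].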